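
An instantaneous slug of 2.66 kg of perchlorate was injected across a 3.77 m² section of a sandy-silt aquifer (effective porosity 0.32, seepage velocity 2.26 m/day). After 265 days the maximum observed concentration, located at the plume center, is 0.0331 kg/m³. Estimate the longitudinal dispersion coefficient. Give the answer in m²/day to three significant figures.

At the plume center C_max = M/(n_e·A·√(4πDt)), so D = M²/(4πt·(n_e·A·C_max)²).
n_e·A·C_max = 0.32 × 3.77 × 0.0331 = 0.03993 kg/m.
D = 2.66²/(4π × 265 × 0.03993²) = 1.33 m²/day.

1.33 m²/day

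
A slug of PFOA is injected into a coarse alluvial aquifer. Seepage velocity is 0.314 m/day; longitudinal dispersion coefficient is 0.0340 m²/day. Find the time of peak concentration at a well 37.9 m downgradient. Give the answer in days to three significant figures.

For the 1D instantaneous-source solution, setting ∂C/∂t = 0 at fixed x gives v²t² + 2Dt − x² = 0, so t = (√(D² + v²x²) − D)/v².
√(D² + v²x²) = √(0.0340² + 0.314² × 37.9²) = 11.90; v² = 0.098596.
t = (11.90 − 0.0340)/0.098596 = 120 days (vs. the pure-advection estimate x/v = 121 d).

120 days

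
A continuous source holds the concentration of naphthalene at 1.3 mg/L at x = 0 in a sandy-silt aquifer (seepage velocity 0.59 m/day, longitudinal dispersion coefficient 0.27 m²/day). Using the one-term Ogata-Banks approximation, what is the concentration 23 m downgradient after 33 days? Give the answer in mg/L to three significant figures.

For a continuous step input, C/C₀ ≈ ½·erfc((x−vt)/(2√(Dt))).
vt = 0.59 × 33 = 19.47 m and 2√(Dt) = 2√(0.27 × 33) = 5.970 m.
Argument (x−vt)/(2√(Dt)) = (23 − 19.47)/5.970 = 0.5913; ½·erfc(0.5913) = 0.2015.
C = 1.3 × 0.2015 = 0.262 mg/L.

0.262 mg/L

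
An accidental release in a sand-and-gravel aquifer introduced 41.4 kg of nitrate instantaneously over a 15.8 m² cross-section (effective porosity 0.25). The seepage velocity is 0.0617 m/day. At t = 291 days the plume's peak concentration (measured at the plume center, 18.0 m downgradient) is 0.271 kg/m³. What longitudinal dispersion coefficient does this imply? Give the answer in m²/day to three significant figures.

0.409 m²/day

At the plume center C_max = M/(n_e·A·√(4πDt)), so D = M²/(4πt·(n_e·A·C_max)²).
n_e·A·C_max = 0.25 × 15.8 × 0.271 = 1.070 kg/m.
D = 41.4²/(4π × 291 × 1.070²) = 0.409 m²/day.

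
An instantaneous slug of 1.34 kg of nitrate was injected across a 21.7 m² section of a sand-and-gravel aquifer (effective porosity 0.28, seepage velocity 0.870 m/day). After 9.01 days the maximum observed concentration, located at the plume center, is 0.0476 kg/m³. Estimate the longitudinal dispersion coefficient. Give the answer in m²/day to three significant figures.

0.190 m²/day

At the plume center C_max = M/(n_e·A·√(4πDt)), so D = M²/(4πt·(n_e·A·C_max)²).
n_e·A·C_max = 0.28 × 21.7 × 0.0476 = 0.2892 kg/m.
D = 1.34²/(4π × 9.01 × 0.2892²) = 0.190 m²/day.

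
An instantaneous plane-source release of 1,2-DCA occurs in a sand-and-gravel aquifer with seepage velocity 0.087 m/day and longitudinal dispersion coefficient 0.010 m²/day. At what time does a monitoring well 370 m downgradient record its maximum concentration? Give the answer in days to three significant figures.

For the 1D instantaneous-source solution, setting ∂C/∂t = 0 at fixed x gives v²t² + 2Dt − x² = 0, so t = (√(D² + v²x²) − D)/v².
√(D² + v²x²) = √(0.010² + 0.087² × 370²) = 32.19; v² = 0.007569.
t = (32.19 − 0.010)/0.007569 = 4250 days (vs. the pure-advection estimate x/v = 4250 d).

4250 days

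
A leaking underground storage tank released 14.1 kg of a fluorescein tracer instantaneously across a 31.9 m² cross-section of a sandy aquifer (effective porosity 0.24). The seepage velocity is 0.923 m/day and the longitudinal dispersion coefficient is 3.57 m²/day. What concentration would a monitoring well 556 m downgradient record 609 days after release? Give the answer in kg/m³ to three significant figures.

0.0111 kg/m³

For an instantaneous plane source, C(x,t) = M/(n_e·A·√(4πDt)) · exp(−(x−vt)²/(4Dt)), with n_e·A the pore (flow) area.
Plume center vt = 0.923 × 609 = 562.107 m, so the well at 556 m is 6.107 m upgradient of the peak.
√(4πDt) = 165.3 m, giving peak height M/(n_e·A·√(4πDt)) = 14.1/(0.24 × 31.9 × 165.3) = 0.01114 kg/m³.
(x−vt)²/(4Dt) = (-6.107)²/(4 × 3.57 × 609) = 0.004289; exp(−0.004289) = 0.9957.
C = 0.01114 × 0.9957 = 0.0111 kg/m³.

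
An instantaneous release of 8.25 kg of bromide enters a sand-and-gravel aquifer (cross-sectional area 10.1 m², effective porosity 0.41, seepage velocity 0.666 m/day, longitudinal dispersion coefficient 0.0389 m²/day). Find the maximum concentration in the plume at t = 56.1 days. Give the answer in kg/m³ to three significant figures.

0.380 kg/m³

The peak of an instantaneous 1D plume sits at x = vt; there the Gaussian factor is 1 and C_max = M/(n_e·A·√(4πDt)), where n_e·A is the pore area the mass is dissolved in.
√(4πDt) = √(4π × 0.0389 × 56.1) = 5.237 m, so C_max = 8.25/(0.41 × 10.1 × 5.237) = 0.380 kg/m³.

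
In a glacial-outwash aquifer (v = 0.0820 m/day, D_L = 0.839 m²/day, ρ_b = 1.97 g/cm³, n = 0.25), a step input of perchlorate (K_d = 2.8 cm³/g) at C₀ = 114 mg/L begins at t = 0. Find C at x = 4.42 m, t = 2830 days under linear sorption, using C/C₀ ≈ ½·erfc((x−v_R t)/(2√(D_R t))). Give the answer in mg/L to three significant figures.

Retardation factor R = 1 + ρ_b·K_d/n = 1 + 1.97 × 2.8/0.25 = 23.06.
Sorption retards both mechanisms: v_R = v/R = 0.003556 m/day, D_R = D/R = 0.03638 m²/day.
v_R·t = 0.003556 × 2830 = 10.06348 m; 2√(D_R t) = 20.29 m; argument = (4.42 − 10.06348)/20.29 = -0.2781.
C = C₀ × ½·erfc(-0.2781) = 114 × 0.6529 = 74.4 mg/L.

74.4 mg/L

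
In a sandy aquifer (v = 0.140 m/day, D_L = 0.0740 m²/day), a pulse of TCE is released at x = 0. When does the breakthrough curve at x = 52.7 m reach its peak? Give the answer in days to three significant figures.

373 days

For the 1D instantaneous-source solution, setting ∂C/∂t = 0 at fixed x gives v²t² + 2Dt − x² = 0, so t = (√(D² + v²x²) − D)/v².
√(D² + v²x²) = √(0.0740² + 0.140² × 52.7²) = 7.378; v² = 0.0196.
t = (7.378 − 0.0740)/0.0196 = 373 days (vs. the pure-advection estimate x/v = 376 d).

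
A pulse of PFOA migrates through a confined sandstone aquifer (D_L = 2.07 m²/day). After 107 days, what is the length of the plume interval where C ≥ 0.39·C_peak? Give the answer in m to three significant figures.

57.8 m

The plume is Gaussian with σ = √(2Dt) = √(2 × 2.07 × 107) = 21.05 m.
C/C_peak = exp(−Δx²/(2σ²)) = 0.39 ⇒ Δx = σ·√(−2 ln 0.39) = 21.05 × 1.372 = 28.88 m.
Width = 2Δx = 57.8 m.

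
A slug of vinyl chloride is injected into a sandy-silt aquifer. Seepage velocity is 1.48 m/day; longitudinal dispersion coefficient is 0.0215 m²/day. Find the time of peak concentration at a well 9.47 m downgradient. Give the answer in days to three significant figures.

For the 1D instantaneous-source solution, setting ∂C/∂t = 0 at fixed x gives v²t² + 2Dt − x² = 0, so t = (√(D² + v²x²) − D)/v².
√(D² + v²x²) = √(0.0215² + 1.48² × 9.47²) = 14.02; v² = 2.1904.
t = (14.02 − 0.0215)/2.1904 = 6.39 days (vs. the pure-advection estimate x/v = 6.40 d).

6.39 days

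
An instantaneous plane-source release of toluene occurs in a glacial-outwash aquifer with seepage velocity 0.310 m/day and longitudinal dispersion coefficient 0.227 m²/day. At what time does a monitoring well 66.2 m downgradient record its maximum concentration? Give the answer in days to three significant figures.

211 days

For the 1D instantaneous-source solution, setting ∂C/∂t = 0 at fixed x gives v²t² + 2Dt − x² = 0, so t = (√(D² + v²x²) − D)/v².
√(D² + v²x²) = √(0.227² + 0.310² × 66.2²) = 20.52; v² = 0.0961.
t = (20.52 − 0.227)/0.0961 = 211 days (vs. the pure-advection estimate x/v = 214 d).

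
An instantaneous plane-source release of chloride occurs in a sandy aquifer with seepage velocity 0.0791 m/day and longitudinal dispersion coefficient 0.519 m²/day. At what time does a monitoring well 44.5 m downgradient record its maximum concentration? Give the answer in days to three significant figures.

For the 1D instantaneous-source solution, setting ∂C/∂t = 0 at fixed x gives v²t² + 2Dt − x² = 0, so t = (√(D² + v²x²) − D)/v².
√(D² + v²x²) = √(0.519² + 0.0791² × 44.5²) = 3.558; v² = 0.00625681.
t = (3.558 − 0.519)/0.00625681 = 486 days (vs. the pure-advection estimate x/v = 563 d).

486 days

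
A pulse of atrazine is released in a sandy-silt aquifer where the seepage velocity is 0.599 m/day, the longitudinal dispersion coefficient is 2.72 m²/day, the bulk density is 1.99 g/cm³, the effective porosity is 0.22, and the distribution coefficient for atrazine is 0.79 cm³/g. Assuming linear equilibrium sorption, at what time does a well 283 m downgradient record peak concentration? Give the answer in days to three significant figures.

3790 days

Retardation factor R = 1 + ρ_b·K_d/n = 1 + 1.99 × 0.79/0.22 = 8.146.
Sorption retards both mechanisms: v_R = v/R = 0.07353 m/day, D_R = D/R = 0.3339 m²/day.
Peak time from v_R²t² + 2D_R t − x² = 0: t = (√(D_R² + v_R²x²) − D_R)/v_R².
√(D_R² + v_R²x²) = √(0.3339² + 0.07353² × 283²) = 20.81; v_R² = 0.005407.
t = (20.81 − 0.3339)/0.005407 = 3790 days.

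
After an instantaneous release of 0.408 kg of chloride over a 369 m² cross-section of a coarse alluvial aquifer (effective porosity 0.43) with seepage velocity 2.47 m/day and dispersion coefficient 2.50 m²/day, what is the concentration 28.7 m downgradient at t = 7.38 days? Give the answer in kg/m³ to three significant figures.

3.82e-05 kg/m³

For an instantaneous plane source, C(x,t) = M/(n_e·A·√(4πDt)) · exp(−(x−vt)²/(4Dt)), with n_e·A the pore (flow) area.
Plume center vt = 2.47 × 7.38 = 18.2286 m, so the well at 28.7 m is 10.4714 m downgradient of the peak.
√(4πDt) = 15.23 m, giving peak height M/(n_e·A·√(4πDt)) = 0.408/(0.43 × 369 × 15.23) = 0.0001688 kg/m³.
(x−vt)²/(4Dt) = (10.4714)²/(4 × 2.50 × 7.38) = 1.486; exp(−1.486) = 0.2263.
C = 0.0001688 × 0.2263 = 3.82e-05 kg/m³.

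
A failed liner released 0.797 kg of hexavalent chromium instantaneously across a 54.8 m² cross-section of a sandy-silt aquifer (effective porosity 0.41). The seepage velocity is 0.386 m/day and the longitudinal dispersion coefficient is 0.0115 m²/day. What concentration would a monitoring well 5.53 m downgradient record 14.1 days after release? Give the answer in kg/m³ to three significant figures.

For an instantaneous plane source, C(x,t) = M/(n_e·A·√(4πDt)) · exp(−(x−vt)²/(4Dt)), with n_e·A the pore (flow) area.
Plume center vt = 0.386 × 14.1 = 5.4426 m, so the well at 5.53 m is 0.0874 m downgradient of the peak.
√(4πDt) = 1.427 m, giving peak height M/(n_e·A·√(4πDt)) = 0.797/(0.41 × 54.8 × 1.427) = 0.02486 kg/m³.
(x−vt)²/(4Dt) = (0.0874)²/(4 × 0.0115 × 14.1) = 0.01178; exp(−0.01178) = 0.9883.
C = 0.02486 × 0.9883 = 0.0246 kg/m³.

0.0246 kg/m³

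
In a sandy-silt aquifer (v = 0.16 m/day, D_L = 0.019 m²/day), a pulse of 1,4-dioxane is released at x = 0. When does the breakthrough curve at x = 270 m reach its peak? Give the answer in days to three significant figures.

For the 1D instantaneous-source solution, setting ∂C/∂t = 0 at fixed x gives v²t² + 2Dt − x² = 0, so t = (√(D² + v²x²) − D)/v².
√(D² + v²x²) = √(0.019² + 0.16² × 270²) = 43.20; v² = 0.0256.
t = (43.20 − 0.019)/0.0256 = 1690 days (vs. the pure-advection estimate x/v = 1690 d).

1690 days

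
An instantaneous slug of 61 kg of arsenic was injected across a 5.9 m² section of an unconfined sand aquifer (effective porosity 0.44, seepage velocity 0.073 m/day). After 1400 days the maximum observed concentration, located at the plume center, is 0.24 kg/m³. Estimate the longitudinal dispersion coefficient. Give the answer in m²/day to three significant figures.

At the plume center C_max = M/(n_e·A·√(4πDt)), so D = M²/(4πt·(n_e·A·C_max)²).
n_e·A·C_max = 0.44 × 5.9 × 0.24 = 0.6230 kg/m.
D = 61²/(4π × 1400 × 0.6230²) = 0.545 m²/day.

0.545 m²/day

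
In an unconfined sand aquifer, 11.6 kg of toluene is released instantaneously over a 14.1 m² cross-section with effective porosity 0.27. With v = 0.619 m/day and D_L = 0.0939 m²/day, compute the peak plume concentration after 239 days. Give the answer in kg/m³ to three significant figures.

0.181 kg/m³

The peak of an instantaneous 1D plume sits at x = vt; there the Gaussian factor is 1 and C_max = M/(n_e·A·√(4πDt)), where n_e·A is the pore area the mass is dissolved in.
√(4πDt) = √(4π × 0.0939 × 239) = 16.79 m, so C_max = 11.6/(0.27 × 14.1 × 16.79) = 0.181 kg/m³.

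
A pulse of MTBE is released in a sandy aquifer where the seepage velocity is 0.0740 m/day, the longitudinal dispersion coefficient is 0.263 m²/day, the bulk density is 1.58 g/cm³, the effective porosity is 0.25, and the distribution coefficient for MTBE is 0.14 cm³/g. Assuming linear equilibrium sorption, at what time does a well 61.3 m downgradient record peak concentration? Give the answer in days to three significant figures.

1470 days

Retardation factor R = 1 + ρ_b·K_d/n = 1 + 1.58 × 0.14/0.25 = 1.885.
Sorption retards both mechanisms: v_R = v/R = 0.03926 m/day, D_R = D/R = 0.1395 m²/day.
Peak time from v_R²t² + 2D_R t − x² = 0: t = (√(D_R² + v_R²x²) − D_R)/v_R².
√(D_R² + v_R²x²) = √(0.1395² + 0.03926² × 61.3²) = 2.411; v_R² = 0.001541.
t = (2.411 − 0.1395)/0.001541 = 1470 days.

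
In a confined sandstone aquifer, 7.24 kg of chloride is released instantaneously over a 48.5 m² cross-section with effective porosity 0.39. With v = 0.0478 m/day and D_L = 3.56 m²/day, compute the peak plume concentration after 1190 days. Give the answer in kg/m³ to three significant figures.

The peak of an instantaneous 1D plume sits at x = vt; there the Gaussian factor is 1 and C_max = M/(n_e·A·√(4πDt)), where n_e·A is the pore area the mass is dissolved in.
√(4πDt) = √(4π × 3.56 × 1190) = 230.7 m, so C_max = 7.24/(0.39 × 48.5 × 230.7) = 0.00166 kg/m³.

0.00166 kg/m³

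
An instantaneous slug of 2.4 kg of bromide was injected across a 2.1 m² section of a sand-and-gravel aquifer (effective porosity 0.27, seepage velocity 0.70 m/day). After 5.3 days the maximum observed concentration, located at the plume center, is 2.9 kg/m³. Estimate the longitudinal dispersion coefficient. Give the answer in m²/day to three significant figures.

At the plume center C_max = M/(n_e·A·√(4πDt)), so D = M²/(4πt·(n_e·A·C_max)²).
n_e·A·C_max = 0.27 × 2.1 × 2.9 = 1.644 kg/m.
D = 2.4²/(4π × 5.3 × 1.644²) = 0.0320 m²/day.

0.0320 m²/day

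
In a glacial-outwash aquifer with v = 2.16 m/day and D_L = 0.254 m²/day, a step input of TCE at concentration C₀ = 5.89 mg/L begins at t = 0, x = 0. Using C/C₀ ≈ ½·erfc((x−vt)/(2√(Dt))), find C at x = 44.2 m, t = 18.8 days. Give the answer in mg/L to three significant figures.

0.722 mg/L

For a continuous step input, C/C₀ ≈ ½·erfc((x−vt)/(2√(Dt))).
vt = 2.16 × 18.8 = 40.608 m and 2√(Dt) = 2√(0.254 × 18.8) = 4.370 m.
Argument (x−vt)/(2√(Dt)) = (44.2 − 40.608)/4.370 = 0.8220; ½·erfc(0.8220) = 0.1225.
C = 5.89 × 0.1225 = 0.722 mg/L.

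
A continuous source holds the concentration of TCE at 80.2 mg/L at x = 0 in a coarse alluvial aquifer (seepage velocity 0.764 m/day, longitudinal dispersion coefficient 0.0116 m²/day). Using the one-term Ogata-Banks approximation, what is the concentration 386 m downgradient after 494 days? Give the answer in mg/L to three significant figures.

For a continuous step input, C/C₀ ≈ ½·erfc((x−vt)/(2√(Dt))).
vt = 0.764 × 494 = 377.416 m and 2√(Dt) = 2√(0.0116 × 494) = 4.788 m.
Argument (x−vt)/(2√(Dt)) = (386 − 377.416)/4.788 = 1.793; ½·erfc(1.793) = 0.005611.
C = 80.2 × 0.005611 = 0.450 mg/L.

0.450 mg/L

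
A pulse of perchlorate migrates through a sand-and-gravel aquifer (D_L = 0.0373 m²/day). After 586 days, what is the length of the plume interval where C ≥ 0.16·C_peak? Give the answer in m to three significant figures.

25.3 m

The plume is Gaussian with σ = √(2Dt) = √(2 × 0.0373 × 586) = 6.612 m.
C/C_peak = exp(−Δx²/(2σ²)) = 0.16 ⇒ Δx = σ·√(−2 ln 0.16) = 6.612 × 1.914 = 12.66 m.
Width = 2Δx = 25.3 m.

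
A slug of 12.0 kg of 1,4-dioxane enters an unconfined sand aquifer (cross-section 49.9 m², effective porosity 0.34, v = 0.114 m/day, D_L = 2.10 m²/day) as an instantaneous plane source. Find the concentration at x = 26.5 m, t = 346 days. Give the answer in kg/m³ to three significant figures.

For an instantaneous plane source, C(x,t) = M/(n_e·A·√(4πDt)) · exp(−(x−vt)²/(4Dt)), with n_e·A the pore (flow) area.
Plume center vt = 0.114 × 346 = 39.444 m, so the well at 26.5 m is 12.944 m upgradient of the peak.
√(4πDt) = 95.55 m, giving peak height M/(n_e·A·√(4πDt)) = 12.0/(0.34 × 49.9 × 95.55) = 0.007402 kg/m³.
(x−vt)²/(4Dt) = (-12.944)²/(4 × 2.10 × 346) = 0.05765; exp(−0.05765) = 0.9440.
C = 0.007402 × 0.9440 = 0.00699 kg/m³.

0.00699 kg/m³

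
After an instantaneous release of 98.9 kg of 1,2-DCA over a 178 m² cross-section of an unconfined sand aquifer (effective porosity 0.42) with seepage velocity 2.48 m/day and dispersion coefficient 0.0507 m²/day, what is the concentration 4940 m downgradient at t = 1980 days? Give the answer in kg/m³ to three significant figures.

0.00420 kg/m³

For an instantaneous plane source, C(x,t) = M/(n_e·A·√(4πDt)) · exp(−(x−vt)²/(4Dt)), with n_e·A the pore (flow) area.
Plume center vt = 2.48 × 1980 = 4910.4 m, so the well at 4940 m is 29.6 m downgradient of the peak.
√(4πDt) = 35.52 m, giving peak height M/(n_e·A·√(4πDt)) = 98.9/(0.42 × 178 × 35.52) = 0.03724 kg/m³.
(x−vt)²/(4Dt) = (29.6)²/(4 × 0.0507 × 1980) = 2.182; exp(−2.182) = 0.1128.
C = 0.03724 × 0.1128 = 0.00420 kg/m³.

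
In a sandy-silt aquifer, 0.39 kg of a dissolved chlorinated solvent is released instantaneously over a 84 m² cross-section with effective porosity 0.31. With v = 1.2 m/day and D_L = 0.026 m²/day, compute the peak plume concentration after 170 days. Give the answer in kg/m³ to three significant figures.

The peak of an instantaneous 1D plume sits at x = vt; there the Gaussian factor is 1 and C_max = M/(n_e·A·√(4πDt)), where n_e·A is the pore area the mass is dissolved in.
√(4πDt) = √(4π × 0.026 × 170) = 7.453 m, so C_max = 0.39/(0.31 × 84 × 7.453) = 0.00201 kg/m³.

0.00201 kg/m³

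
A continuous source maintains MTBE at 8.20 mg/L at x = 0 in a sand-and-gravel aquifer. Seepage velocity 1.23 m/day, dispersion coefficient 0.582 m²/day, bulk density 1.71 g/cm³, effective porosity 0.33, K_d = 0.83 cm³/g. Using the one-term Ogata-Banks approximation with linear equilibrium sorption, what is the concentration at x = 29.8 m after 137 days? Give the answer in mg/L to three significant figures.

5.26 mg/L

Retardation factor R = 1 + ρ_b·K_d/n = 1 + 1.71 × 0.83/0.33 = 5.301.
Sorption retards both mechanisms: v_R = v/R = 0.2320 m/day, D_R = D/R = 0.1098 m²/day.
v_R·t = 0.2320 × 137 = 31.784 m; 2√(D_R t) = 7.757 m; argument = (29.8 − 31.784)/7.757 = -0.2558.
C = C₀ × ½·erfc(-0.2558) = 8.20 × 0.6412 = 5.26 mg/L.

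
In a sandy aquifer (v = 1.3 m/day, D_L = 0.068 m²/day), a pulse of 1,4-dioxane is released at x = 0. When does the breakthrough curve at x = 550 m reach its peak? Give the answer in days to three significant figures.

For the 1D instantaneous-source solution, setting ∂C/∂t = 0 at fixed x gives v²t² + 2Dt − x² = 0, so t = (√(D² + v²x²) − D)/v².
√(D² + v²x²) = √(0.068² + 1.3² × 550²) = 715.0; v² = 1.69.
t = (715.0 − 0.068)/1.69 = 423 days (vs. the pure-advection estimate x/v = 423 d).

423 days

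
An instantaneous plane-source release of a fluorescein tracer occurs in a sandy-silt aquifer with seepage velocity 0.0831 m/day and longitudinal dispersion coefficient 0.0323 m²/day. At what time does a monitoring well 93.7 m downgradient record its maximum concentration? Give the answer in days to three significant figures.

For the 1D instantaneous-source solution, setting ∂C/∂t = 0 at fixed x gives v²t² + 2Dt − x² = 0, so t = (√(D² + v²x²) − D)/v².
√(D² + v²x²) = √(0.0323² + 0.0831² × 93.7²) = 7.787; v² = 0.00690561.
t = (7.787 − 0.0323)/0.00690561 = 1120 days (vs. the pure-advection estimate x/v = 1130 d).

1120 days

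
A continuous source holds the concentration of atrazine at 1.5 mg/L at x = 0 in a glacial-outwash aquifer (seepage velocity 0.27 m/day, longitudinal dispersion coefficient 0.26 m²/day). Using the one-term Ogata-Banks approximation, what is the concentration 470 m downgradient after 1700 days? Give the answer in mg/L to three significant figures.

For a continuous step input, C/C₀ ≈ ½·erfc((x−vt)/(2√(Dt))).
vt = 0.27 × 1700 = 459 m and 2√(Dt) = 2√(0.26 × 1700) = 42.05 m.
Argument (x−vt)/(2√(Dt)) = (470 − 459)/42.05 = 0.2616; ½·erfc(0.2616) = 0.3557.
C = 1.5 × 0.3557 = 0.534 mg/L.

0.534 mg/L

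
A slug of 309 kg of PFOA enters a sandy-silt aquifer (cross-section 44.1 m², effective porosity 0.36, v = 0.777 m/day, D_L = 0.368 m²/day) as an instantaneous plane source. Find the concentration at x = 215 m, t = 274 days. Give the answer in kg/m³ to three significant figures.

0.541 kg/m³

For an instantaneous plane source, C(x,t) = M/(n_e·A·√(4πDt)) · exp(−(x−vt)²/(4Dt)), with n_e·A the pore (flow) area.
Plume center vt = 0.777 × 274 = 212.898 m, so the well at 215 m is 2.102 m downgradient of the peak.
√(4πDt) = 35.60 m, giving peak height M/(n_e·A·√(4πDt)) = 309/(0.36 × 44.1 × 35.60) = 0.5467 kg/m³.
(x−vt)²/(4Dt) = (2.102)²/(4 × 0.368 × 274) = 0.01095; exp(−0.01095) = 0.9891.
C = 0.5467 × 0.9891 = 0.541 kg/m³.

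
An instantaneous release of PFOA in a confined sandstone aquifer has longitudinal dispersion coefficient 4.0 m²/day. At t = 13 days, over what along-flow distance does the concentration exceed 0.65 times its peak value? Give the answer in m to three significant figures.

The plume is Gaussian with σ = √(2Dt) = √(2 × 4.0 × 13) = 10.20 m.
C/C_peak = exp(−Δx²/(2σ²)) = 0.65 ⇒ Δx = σ·√(−2 ln 0.65) = 10.20 × 0.9282 = 9.468 m.
Width = 2Δx = 18.9 m.

18.9 m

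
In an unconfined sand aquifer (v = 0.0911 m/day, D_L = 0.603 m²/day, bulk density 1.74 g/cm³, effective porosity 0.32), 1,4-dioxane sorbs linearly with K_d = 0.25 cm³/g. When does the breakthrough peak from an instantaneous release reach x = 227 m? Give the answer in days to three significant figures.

Retardation factor R = 1 + ρ_b·K_d/n = 1 + 1.74 × 0.25/0.32 = 2.359.
Sorption retards both mechanisms: v_R = v/R = 0.03862 m/day, D_R = D/R = 0.2556 m²/day.
Peak time from v_R²t² + 2D_R t − x² = 0: t = (√(D_R² + v_R²x²) − D_R)/v_R².
√(D_R² + v_R²x²) = √(0.2556² + 0.03862² × 227²) = 8.770; v_R² = 0.001492.
t = (8.770 − 0.2556)/0.001492 = 5710 days.

5710 days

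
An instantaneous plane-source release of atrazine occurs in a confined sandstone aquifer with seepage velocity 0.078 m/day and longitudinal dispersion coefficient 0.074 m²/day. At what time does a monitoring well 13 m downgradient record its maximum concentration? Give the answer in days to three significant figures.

155 days

For the 1D instantaneous-source solution, setting ∂C/∂t = 0 at fixed x gives v²t² + 2Dt − x² = 0, so t = (√(D² + v²x²) − D)/v².
√(D² + v²x²) = √(0.074² + 0.078² × 13²) = 1.017; v² = 0.006084.
t = (1.017 − 0.074)/0.006084 = 155 days (vs. the pure-advection estimate x/v = 167 d).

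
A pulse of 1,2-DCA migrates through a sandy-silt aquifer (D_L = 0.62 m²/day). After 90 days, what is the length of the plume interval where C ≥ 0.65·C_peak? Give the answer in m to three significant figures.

The plume is Gaussian with σ = √(2Dt) = √(2 × 0.62 × 90) = 10.56 m.
C/C_peak = exp(−Δx²/(2σ²)) = 0.65 ⇒ Δx = σ·√(−2 ln 0.65) = 10.56 × 0.9282 = 9.802 m.
Width = 2Δx = 19.6 m.

19.6 m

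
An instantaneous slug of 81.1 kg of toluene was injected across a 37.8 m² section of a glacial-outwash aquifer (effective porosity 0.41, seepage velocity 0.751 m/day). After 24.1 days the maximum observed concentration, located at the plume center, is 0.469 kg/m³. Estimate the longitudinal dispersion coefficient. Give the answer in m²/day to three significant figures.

At the plume center C_max = M/(n_e·A·√(4πDt)), so D = M²/(4πt·(n_e·A·C_max)²).
n_e·A·C_max = 0.41 × 37.8 × 0.469 = 7.269 kg/m.
D = 81.1²/(4π × 24.1 × 7.269²) = 0.411 m²/day.

0.411 m²/day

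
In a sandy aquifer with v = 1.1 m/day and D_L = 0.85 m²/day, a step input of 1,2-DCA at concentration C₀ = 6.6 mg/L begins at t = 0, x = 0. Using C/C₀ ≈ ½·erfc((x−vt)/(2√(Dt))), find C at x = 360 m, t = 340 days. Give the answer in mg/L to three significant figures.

For a continuous step input, C/C₀ ≈ ½·erfc((x−vt)/(2√(Dt))).
vt = 1.1 × 340 = 374 m and 2√(Dt) = 2√(0.85 × 340) = 34.00 m.
Argument (x−vt)/(2√(Dt)) = (360 − 374)/34.00 = -0.4118; ½·erfc(-0.4118) = 0.7198.
C = 6.6 × 0.7198 = 4.75 mg/L.

4.75 mg/L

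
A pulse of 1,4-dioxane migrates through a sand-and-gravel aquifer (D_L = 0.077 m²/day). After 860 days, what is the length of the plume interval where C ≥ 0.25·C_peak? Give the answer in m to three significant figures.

The plume is Gaussian with σ = √(2Dt) = √(2 × 0.077 × 860) = 11.51 m.
C/C_peak = exp(−Δx²/(2σ²)) = 0.25 ⇒ Δx = σ·√(−2 ln 0.25) = 11.51 × 1.665 = 19.16 m.
Width = 2Δx = 38.3 m.

38.3 m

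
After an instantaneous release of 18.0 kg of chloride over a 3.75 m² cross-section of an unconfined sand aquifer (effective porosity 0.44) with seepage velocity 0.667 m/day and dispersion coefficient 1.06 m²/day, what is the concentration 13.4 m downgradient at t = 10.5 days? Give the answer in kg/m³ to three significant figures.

0.368 kg/m³

For an instantaneous plane source, C(x,t) = M/(n_e·A·√(4πDt)) · exp(−(x−vt)²/(4Dt)), with n_e·A the pore (flow) area.
Plume center vt = 0.667 × 10.5 = 7.0035 m, so the well at 13.4 m is 6.3965 m downgradient of the peak.
√(4πDt) = 11.83 m, giving peak height M/(n_e·A·√(4πDt)) = 18.0/(0.44 × 3.75 × 11.83) = 0.9222 kg/m³.
(x−vt)²/(4Dt) = (6.3965)²/(4 × 1.06 × 10.5) = 0.9190; exp(−0.9190) = 0.3989.
C = 0.9222 × 0.3989 = 0.368 kg/m³.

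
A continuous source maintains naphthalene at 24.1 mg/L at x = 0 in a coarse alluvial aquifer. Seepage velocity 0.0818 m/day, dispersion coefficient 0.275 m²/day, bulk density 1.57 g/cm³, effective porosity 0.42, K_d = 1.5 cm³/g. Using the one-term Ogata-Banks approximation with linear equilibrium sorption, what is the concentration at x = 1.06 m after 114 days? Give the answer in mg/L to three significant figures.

Retardation factor R = 1 + ρ_b·K_d/n = 1 + 1.57 × 1.5/0.42 = 6.607.
Sorption retards both mechanisms: v_R = v/R = 0.01238 m/day, D_R = D/R = 0.04162 m²/day.
v_R·t = 0.01238 × 114 = 1.41132 m; 2√(D_R t) = 4.356 m; argument = (1.06 − 1.41132)/4.356 = -0.08065.
C = C₀ × ½·erfc(-0.08065) = 24.1 × 0.5454 = 13.1 mg/L.

13.1 mg/L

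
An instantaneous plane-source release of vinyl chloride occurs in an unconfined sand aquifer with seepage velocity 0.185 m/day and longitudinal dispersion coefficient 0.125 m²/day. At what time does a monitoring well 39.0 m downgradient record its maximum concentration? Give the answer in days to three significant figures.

207 days

For the 1D instantaneous-source solution, setting ∂C/∂t = 0 at fixed x gives v²t² + 2Dt − x² = 0, so t = (√(D² + v²x²) − D)/v².
√(D² + v²x²) = √(0.125² + 0.185² × 39.0²) = 7.216; v² = 0.034225.
t = (7.216 − 0.125)/0.034225 = 207 days (vs. the pure-advection estimate x/v = 211 d).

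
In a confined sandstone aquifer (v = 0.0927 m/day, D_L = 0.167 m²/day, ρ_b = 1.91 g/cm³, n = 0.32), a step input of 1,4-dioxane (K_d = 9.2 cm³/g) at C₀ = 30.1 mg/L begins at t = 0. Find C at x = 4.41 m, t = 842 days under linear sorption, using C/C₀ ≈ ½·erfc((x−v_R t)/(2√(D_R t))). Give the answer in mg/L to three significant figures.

2.69 mg/L

Retardation factor R = 1 + ρ_b·K_d/n = 1 + 1.91 × 9.2/0.32 = 55.91.
Sorption retards both mechanisms: v_R = v/R = 0.001658 m/day, D_R = D/R = 0.002987 m²/day.
v_R·t = 0.001658 × 842 = 1.396036 m; 2√(D_R t) = 3.172 m; argument = (4.41 − 1.396036)/3.172 = 0.9502.
C = C₀ × ½·erfc(0.9502) = 30.1 × 0.08951 = 2.69 mg/L.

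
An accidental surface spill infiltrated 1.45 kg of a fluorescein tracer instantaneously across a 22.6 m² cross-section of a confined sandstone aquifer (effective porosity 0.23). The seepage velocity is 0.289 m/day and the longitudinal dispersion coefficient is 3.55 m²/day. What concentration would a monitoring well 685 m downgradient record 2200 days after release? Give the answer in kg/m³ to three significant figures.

For an instantaneous plane source, C(x,t) = M/(n_e·A·√(4πDt)) · exp(−(x−vt)²/(4Dt)), with n_e·A the pore (flow) area.
Plume center vt = 0.289 × 2200 = 635.8 m, so the well at 685 m is 49.2 m downgradient of the peak.
√(4πDt) = 313.3 m, giving peak height M/(n_e·A·√(4πDt)) = 1.45/(0.23 × 22.6 × 313.3) = 0.0008904 kg/m³.
(x−vt)²/(4Dt) = (49.2)²/(4 × 3.55 × 2200) = 0.07749; exp(−0.07749) = 0.9254.
C = 0.0008904 × 0.9254 = 0.000824 kg/m³.

0.000824 kg/m³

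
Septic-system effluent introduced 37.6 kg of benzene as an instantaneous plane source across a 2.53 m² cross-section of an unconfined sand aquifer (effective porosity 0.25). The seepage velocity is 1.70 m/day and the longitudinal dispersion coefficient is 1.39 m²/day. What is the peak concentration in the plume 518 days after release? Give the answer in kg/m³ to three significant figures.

0.625 kg/m³

The peak of an instantaneous 1D plume sits at x = vt; there the Gaussian factor is 1 and C_max = M/(n_e·A·√(4πDt)), where n_e·A is the pore area the mass is dissolved in.
√(4πDt) = √(4π × 1.39 × 518) = 95.12 m, so C_max = 37.6/(0.25 × 2.53 × 95.12) = 0.625 kg/m³.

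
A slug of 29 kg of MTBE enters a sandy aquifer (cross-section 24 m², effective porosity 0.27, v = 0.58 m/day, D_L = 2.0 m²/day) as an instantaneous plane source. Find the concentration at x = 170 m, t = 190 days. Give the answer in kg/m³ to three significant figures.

0.00616 kg/m³

For an instantaneous plane source, C(x,t) = M/(n_e·A·√(4πDt)) · exp(−(x−vt)²/(4Dt)), with n_e·A the pore (flow) area.
Plume center vt = 0.58 × 190 = 110.2 m, so the well at 170 m is 59.8 m downgradient of the peak.
√(4πDt) = 69.10 m, giving peak height M/(n_e·A·√(4πDt)) = 29/(0.27 × 24 × 69.10) = 0.06477 kg/m³.
(x−vt)²/(4Dt) = (59.8)²/(4 × 2.0 × 190) = 2.353; exp(−2.353) = 0.09508.
C = 0.06477 × 0.09508 = 0.00616 kg/m³.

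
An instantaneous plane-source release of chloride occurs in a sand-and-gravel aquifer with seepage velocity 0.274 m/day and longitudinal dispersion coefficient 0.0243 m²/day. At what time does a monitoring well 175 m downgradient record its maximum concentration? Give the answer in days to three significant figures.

For the 1D instantaneous-source solution, setting ∂C/∂t = 0 at fixed x gives v²t² + 2Dt − x² = 0, so t = (√(D² + v²x²) − D)/v².
√(D² + v²x²) = √(0.0243² + 0.274² × 175²) = 47.95; v² = 0.075076.
t = (47.95 − 0.0243)/0.075076 = 638 days (vs. the pure-advection estimate x/v = 639 d).

638 days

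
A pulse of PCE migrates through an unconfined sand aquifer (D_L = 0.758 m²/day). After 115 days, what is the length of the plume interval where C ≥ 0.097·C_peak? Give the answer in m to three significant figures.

57.0 m

The plume is Gaussian with σ = √(2Dt) = √(2 × 0.758 × 115) = 13.20 m.
C/C_peak = exp(−Δx²/(2σ²)) = 0.097 ⇒ Δx = σ·√(−2 ln 0.097) = 13.20 × 2.160 = 28.51 m.
Width = 2Δx = 57.0 m.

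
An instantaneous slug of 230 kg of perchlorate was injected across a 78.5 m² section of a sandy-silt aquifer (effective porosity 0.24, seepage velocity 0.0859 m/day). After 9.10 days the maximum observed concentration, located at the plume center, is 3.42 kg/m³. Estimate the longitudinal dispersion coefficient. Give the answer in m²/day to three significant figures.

0.111 m²/day

At the plume center C_max = M/(n_e·A·√(4πDt)), so D = M²/(4πt·(n_e·A·C_max)²).
n_e·A·C_max = 0.24 × 78.5 × 3.42 = 64.43 kg/m.
D = 230²/(4π × 9.10 × 64.43²) = 0.111 m²/day.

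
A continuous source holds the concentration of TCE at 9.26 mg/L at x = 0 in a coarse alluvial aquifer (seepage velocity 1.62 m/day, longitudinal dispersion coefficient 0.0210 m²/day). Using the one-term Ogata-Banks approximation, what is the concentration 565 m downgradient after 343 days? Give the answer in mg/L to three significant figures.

0.0642 mg/L

For a continuous step input, C/C₀ ≈ ½·erfc((x−vt)/(2√(Dt))).
vt = 1.62 × 343 = 555.66 m and 2√(Dt) = 2√(0.0210 × 343) = 5.368 m.
Argument (x−vt)/(2√(Dt)) = (565 − 555.66)/5.368 = 1.740; ½·erfc(1.740) = 0.006933.
C = 9.26 × 0.006933 = 0.0642 mg/L.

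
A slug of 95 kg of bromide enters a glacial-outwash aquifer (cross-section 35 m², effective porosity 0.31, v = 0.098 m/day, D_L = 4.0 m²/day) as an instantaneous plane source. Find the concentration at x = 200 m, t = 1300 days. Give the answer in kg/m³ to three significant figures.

0.0266 kg/m³

For an instantaneous plane source, C(x,t) = M/(n_e·A·√(4πDt)) · exp(−(x−vt)²/(4Dt)), with n_e·A the pore (flow) area.
Plume center vt = 0.098 × 1300 = 127.4 m, so the well at 200 m is 72.6 m downgradient of the peak.
√(4πDt) = 255.6 m, giving peak height M/(n_e·A·√(4πDt)) = 95/(0.31 × 35 × 255.6) = 0.03426 kg/m³.
(x−vt)²/(4Dt) = (72.6)²/(4 × 4.0 × 1300) = 0.2534; exp(−0.2534) = 0.7762.
C = 0.03426 × 0.7762 = 0.0266 kg/m³.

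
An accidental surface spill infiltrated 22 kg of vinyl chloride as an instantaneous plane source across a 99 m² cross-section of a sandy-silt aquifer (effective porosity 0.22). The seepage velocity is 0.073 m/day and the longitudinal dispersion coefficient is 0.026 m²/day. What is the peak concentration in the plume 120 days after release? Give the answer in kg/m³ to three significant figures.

The peak of an instantaneous 1D plume sits at x = vt; there the Gaussian factor is 1 and C_max = M/(n_e·A·√(4πDt)), where n_e·A is the pore area the mass is dissolved in.
√(4πDt) = √(4π × 0.026 × 120) = 6.262 m, so C_max = 22/(0.22 × 99 × 6.262) = 0.161 kg/m³.

0.161 kg/m³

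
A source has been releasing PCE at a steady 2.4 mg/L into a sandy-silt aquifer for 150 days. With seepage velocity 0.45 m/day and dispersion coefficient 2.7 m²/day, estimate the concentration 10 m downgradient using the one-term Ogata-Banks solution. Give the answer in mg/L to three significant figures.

For a continuous step input, C/C₀ ≈ ½·erfc((x−vt)/(2√(Dt))).
vt = 0.45 × 150 = 67.5 m and 2√(Dt) = 2√(2.7 × 150) = 40.25 m.
Argument (x−vt)/(2√(Dt)) = (10 − 67.5)/40.25 = -1.429; ½·erfc(-1.429) = 0.9784.
C = 2.4 × 0.9784 = 2.35 mg/L.

2.35 mg/L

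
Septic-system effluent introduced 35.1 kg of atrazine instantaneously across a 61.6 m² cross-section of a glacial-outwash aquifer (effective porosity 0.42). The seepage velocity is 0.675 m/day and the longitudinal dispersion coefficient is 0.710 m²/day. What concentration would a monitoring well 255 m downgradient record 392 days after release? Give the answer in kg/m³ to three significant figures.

For an instantaneous plane source, C(x,t) = M/(n_e·A·√(4πDt)) · exp(−(x−vt)²/(4Dt)), with n_e·A the pore (flow) area.
Plume center vt = 0.675 × 392 = 264.6 m, so the well at 255 m is 9.6 m upgradient of the peak.
√(4πDt) = 59.14 m, giving peak height M/(n_e·A·√(4πDt)) = 35.1/(0.42 × 61.6 × 59.14) = 0.02294 kg/m³.
(x−vt)²/(4Dt) = (-9.6)²/(4 × 0.710 × 392) = 0.08278; exp(−0.08278) = 0.9206.
C = 0.02294 × 0.9206 = 0.0211 kg/m³.

0.0211 kg/m³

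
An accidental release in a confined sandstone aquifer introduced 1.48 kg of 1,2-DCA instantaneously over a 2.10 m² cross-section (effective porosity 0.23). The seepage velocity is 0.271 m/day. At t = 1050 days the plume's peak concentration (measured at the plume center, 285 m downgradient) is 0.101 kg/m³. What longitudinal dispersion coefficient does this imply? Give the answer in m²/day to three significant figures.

At the plume center C_max = M/(n_e·A·√(4πDt)), so D = M²/(4πt·(n_e·A·C_max)²).
n_e·A·C_max = 0.23 × 2.10 × 0.101 = 0.04878 kg/m.
D = 1.48²/(4π × 1050 × 0.04878²) = 0.0698 m²/day.

0.0698 m²/day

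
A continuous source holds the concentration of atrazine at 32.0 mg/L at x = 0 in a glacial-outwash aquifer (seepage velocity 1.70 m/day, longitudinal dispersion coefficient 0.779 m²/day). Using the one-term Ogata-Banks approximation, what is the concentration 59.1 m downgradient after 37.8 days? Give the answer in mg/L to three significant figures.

For a continuous step input, C/C₀ ≈ ½·erfc((x−vt)/(2√(Dt))).
vt = 1.70 × 37.8 = 64.26 m and 2√(Dt) = 2√(0.779 × 37.8) = 10.85 m.
Argument (x−vt)/(2√(Dt)) = (59.1 − 64.26)/10.85 = -0.4756; ½·erfc(-0.4756) = 0.7494.
C = 32.0 × 0.7494 = 24.0 mg/L.

24.0 mg/L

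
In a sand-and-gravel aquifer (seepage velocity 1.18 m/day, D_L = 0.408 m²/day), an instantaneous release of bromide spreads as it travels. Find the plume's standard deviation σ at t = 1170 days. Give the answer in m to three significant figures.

Dispersive spreading gives a Gaussian with σ² = 2Dt; advection only shifts the center.
σ = √(2 × 0.408 × 1170) = 30.9 m.

30.9 m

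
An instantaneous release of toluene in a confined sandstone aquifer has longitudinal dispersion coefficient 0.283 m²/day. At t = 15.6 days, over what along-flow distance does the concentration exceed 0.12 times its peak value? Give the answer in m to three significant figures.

12.2 m

The plume is Gaussian with σ = √(2Dt) = √(2 × 0.283 × 15.6) = 2.971 m.
C/C_peak = exp(−Δx²/(2σ²)) = 0.12 ⇒ Δx = σ·√(−2 ln 0.12) = 2.971 × 2.059 = 6.117 m.
Width = 2Δx = 12.2 m.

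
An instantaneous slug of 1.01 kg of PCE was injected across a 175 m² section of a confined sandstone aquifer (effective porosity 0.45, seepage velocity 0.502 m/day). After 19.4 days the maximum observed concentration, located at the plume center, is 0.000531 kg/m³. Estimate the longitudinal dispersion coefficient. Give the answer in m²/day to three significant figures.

At the plume center C_max = M/(n_e·A·√(4πDt)), so D = M²/(4πt·(n_e·A·C_max)²).
n_e·A·C_max = 0.45 × 175 × 0.000531 = 0.04182 kg/m.
D = 1.01²/(4π × 19.4 × 0.04182²) = 2.39 m²/day.

2.39 m²/day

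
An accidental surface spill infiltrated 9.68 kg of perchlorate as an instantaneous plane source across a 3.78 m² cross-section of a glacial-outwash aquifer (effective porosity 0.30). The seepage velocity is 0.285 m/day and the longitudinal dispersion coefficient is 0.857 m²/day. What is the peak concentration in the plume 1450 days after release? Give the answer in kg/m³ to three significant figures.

0.0683 kg/m³

The peak of an instantaneous 1D plume sits at x = vt; there the Gaussian factor is 1 and C_max = M/(n_e·A·√(4πDt)), where n_e·A is the pore area the mass is dissolved in.
√(4πDt) = √(4π × 0.857 × 1450) = 125.0 m, so C_max = 9.68/(0.30 × 3.78 × 125.0) = 0.0683 kg/m³.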